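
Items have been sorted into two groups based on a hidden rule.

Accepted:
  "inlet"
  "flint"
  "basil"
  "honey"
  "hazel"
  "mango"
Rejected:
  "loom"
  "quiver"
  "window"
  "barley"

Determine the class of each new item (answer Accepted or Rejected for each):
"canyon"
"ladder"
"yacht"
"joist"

Rejected, Rejected, Accepted, Accepted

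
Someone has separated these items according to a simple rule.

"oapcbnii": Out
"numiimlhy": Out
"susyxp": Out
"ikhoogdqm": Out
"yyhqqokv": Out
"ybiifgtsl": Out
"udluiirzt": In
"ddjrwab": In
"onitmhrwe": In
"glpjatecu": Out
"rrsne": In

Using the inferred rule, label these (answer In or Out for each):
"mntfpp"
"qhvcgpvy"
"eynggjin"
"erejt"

Out, Out, Out, In

Every 'In' example satisfies: contains 'r'. None of the 'Out' examples do.
"mntfpp" — no 'r', hence Out.
"qhvcgpvy" — no 'r', hence Out.
"eynggjin" — no 'r', hence Out.
"erejt" — has 'r', hence In.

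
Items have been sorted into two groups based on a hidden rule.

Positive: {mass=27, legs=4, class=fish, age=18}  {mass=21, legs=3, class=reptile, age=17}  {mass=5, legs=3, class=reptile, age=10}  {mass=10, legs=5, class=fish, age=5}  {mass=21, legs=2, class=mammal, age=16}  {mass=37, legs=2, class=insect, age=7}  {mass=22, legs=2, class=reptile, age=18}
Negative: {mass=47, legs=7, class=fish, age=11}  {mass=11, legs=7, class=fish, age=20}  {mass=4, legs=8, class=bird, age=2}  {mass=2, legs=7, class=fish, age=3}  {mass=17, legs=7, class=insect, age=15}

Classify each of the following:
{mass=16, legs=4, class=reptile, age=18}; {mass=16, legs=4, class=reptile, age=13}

Positive, Positive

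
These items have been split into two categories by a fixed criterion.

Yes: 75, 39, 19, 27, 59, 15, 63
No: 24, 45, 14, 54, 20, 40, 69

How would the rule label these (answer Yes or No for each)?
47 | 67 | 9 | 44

Yes, Yes, No, No

Checking candidate rules against both groups, what survives is: ≡ 3 (mod 4).
47: 47 mod 4 = 3 — qualifies, so Yes. 67: 67 mod 4 = 3 — qualifies, so Yes. 9: 9 mod 4 = 1 — doesn't qualify, so No. 44: 44 mod 4 = 0 — doesn't qualify, so No.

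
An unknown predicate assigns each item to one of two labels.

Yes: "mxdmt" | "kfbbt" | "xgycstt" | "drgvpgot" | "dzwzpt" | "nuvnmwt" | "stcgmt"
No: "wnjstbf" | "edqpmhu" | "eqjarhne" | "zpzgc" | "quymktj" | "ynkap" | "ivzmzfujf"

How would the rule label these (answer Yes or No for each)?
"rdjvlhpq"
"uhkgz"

No, No

Looking at the examples, the only property every 'Yes' case has and every 'No' case lacks is: ends with 't'.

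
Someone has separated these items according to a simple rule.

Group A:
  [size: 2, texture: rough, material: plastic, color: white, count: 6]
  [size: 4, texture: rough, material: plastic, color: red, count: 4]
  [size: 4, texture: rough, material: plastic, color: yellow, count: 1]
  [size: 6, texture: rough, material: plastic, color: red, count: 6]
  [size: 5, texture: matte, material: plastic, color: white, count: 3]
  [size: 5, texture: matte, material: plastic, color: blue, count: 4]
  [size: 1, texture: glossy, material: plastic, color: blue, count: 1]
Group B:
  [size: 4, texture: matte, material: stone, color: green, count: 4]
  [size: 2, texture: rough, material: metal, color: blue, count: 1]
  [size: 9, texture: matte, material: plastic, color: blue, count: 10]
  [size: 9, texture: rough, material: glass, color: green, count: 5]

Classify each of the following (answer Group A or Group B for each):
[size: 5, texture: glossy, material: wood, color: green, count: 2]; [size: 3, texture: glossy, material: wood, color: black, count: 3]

Group B, Group B

A rule that fits every label: material is plastic AND size ≤ 6 — true of each 'Group A' example, false of each 'Group B' one.
[size: 5, texture: glossy, material: wood, color: green, count: 2]: Group B (material is wood, size = 5).
[size: 3, texture: glossy, material: wood, color: black, count: 3]: Group B (material is wood, size = 3).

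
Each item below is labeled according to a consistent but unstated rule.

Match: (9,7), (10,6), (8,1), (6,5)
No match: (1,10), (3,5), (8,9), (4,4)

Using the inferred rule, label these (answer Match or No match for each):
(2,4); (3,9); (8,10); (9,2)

The simplest hypothesis consistent with all the labels is: first > second.
No match: (2,4), since 2 < 4. No match: (3,9), since 3 < 9. No match: (8,10), since 8 < 10. Match: (9,2), since 9 > 2.

No match, No match, No match, Match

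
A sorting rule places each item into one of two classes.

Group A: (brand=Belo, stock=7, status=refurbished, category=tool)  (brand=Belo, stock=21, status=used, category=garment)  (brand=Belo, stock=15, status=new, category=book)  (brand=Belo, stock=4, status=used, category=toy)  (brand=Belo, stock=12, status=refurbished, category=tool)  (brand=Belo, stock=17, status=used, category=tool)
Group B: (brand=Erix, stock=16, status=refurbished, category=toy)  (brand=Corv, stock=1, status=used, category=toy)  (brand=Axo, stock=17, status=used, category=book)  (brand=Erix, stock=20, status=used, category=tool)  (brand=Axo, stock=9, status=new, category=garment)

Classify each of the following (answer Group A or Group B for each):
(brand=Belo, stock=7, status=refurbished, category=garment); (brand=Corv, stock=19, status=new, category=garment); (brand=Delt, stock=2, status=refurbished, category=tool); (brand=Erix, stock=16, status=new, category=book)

Group A, Group B, Group B, Group B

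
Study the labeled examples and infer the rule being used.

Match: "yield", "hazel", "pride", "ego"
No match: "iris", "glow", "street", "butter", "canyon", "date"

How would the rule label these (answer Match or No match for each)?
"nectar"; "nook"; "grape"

Comparing the two groups points to one rule — odd length.
"nectar" → length 6 → No match.
"nook" → length 4 → No match.
"grape" → length 5 → Match.

No match, No match, Match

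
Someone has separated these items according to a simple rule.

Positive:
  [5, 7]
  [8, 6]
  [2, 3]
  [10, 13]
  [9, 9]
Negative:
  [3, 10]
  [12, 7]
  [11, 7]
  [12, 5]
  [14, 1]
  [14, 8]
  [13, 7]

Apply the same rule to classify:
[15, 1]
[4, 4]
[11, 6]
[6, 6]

Negative, Positive, Negative, Positive

The classifier is using: |first − second| ≤ 3.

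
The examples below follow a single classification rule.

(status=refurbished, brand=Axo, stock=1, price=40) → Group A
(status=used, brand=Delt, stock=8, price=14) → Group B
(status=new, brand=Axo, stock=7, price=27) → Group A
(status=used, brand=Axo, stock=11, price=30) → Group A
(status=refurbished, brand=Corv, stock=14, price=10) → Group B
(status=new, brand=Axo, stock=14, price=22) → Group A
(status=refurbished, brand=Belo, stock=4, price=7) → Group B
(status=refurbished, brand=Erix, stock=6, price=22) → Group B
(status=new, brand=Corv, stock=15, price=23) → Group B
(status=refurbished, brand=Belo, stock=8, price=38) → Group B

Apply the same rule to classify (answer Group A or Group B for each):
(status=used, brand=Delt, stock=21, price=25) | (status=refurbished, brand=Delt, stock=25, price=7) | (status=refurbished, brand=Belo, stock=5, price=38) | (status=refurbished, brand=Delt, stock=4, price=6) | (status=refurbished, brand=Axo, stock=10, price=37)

Comparing the two groups points to one rule — brand is Axo.
(status=used, brand=Delt, stock=21, price=25) → brand is Delt → Group B.
(status=refurbished, brand=Delt, stock=25, price=7) → brand is Delt → Group B.
(status=refurbished, brand=Belo, stock=5, price=38) → brand is Belo → Group B.
(status=refurbished, brand=Delt, stock=4, price=6) → brand is Delt → Group B.
(status=refurbished, brand=Axo, stock=10, price=37) → brand is Axo → Group A.

Group B, Group B, Group B, Group B, Group A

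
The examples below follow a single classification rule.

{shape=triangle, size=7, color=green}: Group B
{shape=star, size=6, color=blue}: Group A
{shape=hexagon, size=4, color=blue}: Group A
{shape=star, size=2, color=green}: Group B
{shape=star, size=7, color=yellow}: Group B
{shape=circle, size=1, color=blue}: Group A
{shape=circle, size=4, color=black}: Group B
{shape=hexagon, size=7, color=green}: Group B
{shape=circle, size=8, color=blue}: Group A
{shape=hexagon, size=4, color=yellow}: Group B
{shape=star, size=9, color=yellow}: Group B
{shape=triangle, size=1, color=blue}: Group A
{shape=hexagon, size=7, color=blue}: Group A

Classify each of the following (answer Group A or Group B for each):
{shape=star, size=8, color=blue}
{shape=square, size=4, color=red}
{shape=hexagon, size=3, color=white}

Group A, Group B, Group B

Every 'Group A' example satisfies: color is blue. None of the 'Group B' examples do.
{shape=star, size=8, color=blue} — color is blue, hence Group A. {shape=square, size=4, color=red} — color is red, hence Group B. {shape=hexagon, size=3, color=white} — color is white, hence Group B.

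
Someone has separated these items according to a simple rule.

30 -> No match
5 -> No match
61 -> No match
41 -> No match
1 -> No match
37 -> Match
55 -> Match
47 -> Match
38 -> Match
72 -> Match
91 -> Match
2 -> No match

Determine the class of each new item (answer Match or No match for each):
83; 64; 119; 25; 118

The distinguishing property — digit sum ≥ 8 — holds for all the 'Match' cases and none of the 'No match' cases.

Match, Match, Match, No match, Match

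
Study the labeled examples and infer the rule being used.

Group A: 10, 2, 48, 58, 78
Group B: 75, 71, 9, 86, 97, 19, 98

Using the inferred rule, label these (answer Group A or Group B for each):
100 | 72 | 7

All 'Group A' examples share one property — even AND at most 78 — and every 'Group B' example lacks it.
100 → 100 is even, 100 > 78 → Group B. 72 → 72 is even, 72 ≤ 78 → Group A. 7 → 7 is odd, 7 ≤ 78 → Group B.

Group B, Group A, Group B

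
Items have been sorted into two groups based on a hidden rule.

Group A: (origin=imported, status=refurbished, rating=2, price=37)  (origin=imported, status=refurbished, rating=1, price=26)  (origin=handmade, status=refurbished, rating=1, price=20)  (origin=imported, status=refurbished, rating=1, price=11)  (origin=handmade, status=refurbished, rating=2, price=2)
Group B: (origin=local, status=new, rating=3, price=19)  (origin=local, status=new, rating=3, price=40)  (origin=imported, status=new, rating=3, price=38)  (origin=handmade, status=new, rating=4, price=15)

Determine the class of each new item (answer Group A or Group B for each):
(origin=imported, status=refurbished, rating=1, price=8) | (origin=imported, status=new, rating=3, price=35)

The common property of the 'Group A' items is: status is refurbished. No 'Group B' item has it.
(origin=imported, status=refurbished, rating=1, price=8) — status is refurbished, hence Group A. (origin=imported, status=new, rating=3, price=35) — status is new, hence Group B.

Group A, Group B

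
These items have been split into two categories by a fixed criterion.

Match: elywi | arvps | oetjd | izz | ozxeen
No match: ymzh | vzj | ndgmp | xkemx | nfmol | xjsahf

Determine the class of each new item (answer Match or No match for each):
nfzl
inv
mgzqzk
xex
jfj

No match, Match, No match, No match, No match

The classifier is using: starts with a vowel.
nfzl → starts with 'n' → No match.
inv → starts with 'i' → Match.
mgzqzk → starts with 'm' → No match.
xex → starts with 'x' → No match.
jfj → starts with 'j' → No match.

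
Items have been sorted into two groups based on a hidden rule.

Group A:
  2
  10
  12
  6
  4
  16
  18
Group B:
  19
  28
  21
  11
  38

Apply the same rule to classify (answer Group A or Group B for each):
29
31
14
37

The rule appears to be: even AND at most 18.
29 → 29 is odd, 29 > 18 → Group B.
31 → 31 is odd, 31 > 18 → Group B.
14 → 14 is even, 14 ≤ 18 → Group A.
37 → 37 is odd, 37 > 18 → Group B.

Group B, Group B, Group A, Group B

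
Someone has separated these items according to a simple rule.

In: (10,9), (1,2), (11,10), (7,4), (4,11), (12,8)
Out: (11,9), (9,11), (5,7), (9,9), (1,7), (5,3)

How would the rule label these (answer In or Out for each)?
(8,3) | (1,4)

Rule: product is even. This holds for each 'In' example and fails for each 'Out' one.

In, In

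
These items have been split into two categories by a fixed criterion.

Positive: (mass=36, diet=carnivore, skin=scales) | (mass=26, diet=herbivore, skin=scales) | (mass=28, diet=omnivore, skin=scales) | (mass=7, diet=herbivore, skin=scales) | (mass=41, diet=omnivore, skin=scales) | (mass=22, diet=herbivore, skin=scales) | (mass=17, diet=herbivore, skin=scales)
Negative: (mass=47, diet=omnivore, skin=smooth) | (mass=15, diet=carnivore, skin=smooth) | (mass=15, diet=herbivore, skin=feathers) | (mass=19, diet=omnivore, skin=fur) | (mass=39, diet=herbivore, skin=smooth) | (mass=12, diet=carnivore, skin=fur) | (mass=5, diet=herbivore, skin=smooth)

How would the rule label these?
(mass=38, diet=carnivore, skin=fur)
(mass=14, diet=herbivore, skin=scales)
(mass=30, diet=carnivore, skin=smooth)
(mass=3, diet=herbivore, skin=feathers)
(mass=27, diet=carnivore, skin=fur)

Negative, Positive, Negative, Negative, Negative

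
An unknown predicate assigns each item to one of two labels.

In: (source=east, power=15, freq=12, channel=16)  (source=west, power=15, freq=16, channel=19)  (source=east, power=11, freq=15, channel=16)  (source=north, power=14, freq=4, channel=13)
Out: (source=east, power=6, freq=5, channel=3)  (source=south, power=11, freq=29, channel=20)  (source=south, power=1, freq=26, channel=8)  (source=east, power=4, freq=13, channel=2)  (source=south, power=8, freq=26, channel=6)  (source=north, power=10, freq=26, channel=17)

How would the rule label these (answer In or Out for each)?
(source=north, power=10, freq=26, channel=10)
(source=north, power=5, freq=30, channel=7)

Out, Out

'In' ⟺ freq ≤ 16 AND power ≥ 8.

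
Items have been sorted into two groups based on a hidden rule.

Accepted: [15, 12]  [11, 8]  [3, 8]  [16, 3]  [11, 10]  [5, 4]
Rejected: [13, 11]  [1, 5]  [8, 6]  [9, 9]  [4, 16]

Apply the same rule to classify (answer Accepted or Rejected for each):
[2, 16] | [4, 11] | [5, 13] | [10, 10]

Rejected, Accepted, Rejected, Rejected

'Accepted' ⟺ sum is odd.
Rejected: [2, 16], since 2+16 = 18. Accepted: [4, 11], since 4+11 = 15. Rejected: [5, 13], since 5+13 = 18. Rejected: [10, 10], since 10+10 = 20.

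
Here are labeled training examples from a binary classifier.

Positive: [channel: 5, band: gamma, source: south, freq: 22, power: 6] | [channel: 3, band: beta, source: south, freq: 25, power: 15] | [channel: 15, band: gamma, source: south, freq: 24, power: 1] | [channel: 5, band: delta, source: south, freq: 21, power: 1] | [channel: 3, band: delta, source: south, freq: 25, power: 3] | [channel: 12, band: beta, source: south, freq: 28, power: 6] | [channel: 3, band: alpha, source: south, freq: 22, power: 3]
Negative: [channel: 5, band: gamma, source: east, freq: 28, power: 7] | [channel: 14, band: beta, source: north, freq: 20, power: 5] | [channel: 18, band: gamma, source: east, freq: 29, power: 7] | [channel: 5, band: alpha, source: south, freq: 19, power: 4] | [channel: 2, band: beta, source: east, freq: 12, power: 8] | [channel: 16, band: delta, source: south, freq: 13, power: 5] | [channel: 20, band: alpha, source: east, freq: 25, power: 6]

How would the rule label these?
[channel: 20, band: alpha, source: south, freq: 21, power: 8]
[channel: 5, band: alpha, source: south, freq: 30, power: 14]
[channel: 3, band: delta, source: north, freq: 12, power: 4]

The rule appears to be: source is south AND freq ≥ 20.
[channel: 20, band: alpha, source: south, freq: 21, power: 8]: source is south, freq = 21, fits → Positive.
[channel: 5, band: alpha, source: south, freq: 30, power: 14]: source is south, freq = 30, fits → Positive.
[channel: 3, band: delta, source: north, freq: 12, power: 4]: source is north, freq = 12, fails this test → Negative.

Positive, Positive, Negative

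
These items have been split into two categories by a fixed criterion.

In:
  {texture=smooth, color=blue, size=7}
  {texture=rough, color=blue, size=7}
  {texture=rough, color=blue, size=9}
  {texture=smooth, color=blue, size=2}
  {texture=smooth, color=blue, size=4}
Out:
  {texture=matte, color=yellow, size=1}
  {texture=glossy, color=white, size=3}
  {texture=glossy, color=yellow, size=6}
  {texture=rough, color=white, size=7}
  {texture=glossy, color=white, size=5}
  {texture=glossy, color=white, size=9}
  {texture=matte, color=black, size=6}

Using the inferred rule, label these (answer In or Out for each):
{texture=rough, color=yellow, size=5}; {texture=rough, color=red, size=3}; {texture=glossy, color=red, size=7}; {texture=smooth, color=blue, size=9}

Out, Out, Out, In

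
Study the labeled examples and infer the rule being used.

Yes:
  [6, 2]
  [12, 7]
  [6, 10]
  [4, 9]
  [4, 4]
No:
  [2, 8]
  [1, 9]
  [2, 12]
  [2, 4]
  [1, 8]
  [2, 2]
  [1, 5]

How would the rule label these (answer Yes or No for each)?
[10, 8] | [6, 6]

Yes, Yes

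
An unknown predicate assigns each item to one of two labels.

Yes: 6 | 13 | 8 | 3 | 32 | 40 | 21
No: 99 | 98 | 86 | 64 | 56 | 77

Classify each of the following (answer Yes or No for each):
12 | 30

A rule that fits every label: at most 40 — true of each 'Yes' example, false of each 'No' one.

Yes, Yes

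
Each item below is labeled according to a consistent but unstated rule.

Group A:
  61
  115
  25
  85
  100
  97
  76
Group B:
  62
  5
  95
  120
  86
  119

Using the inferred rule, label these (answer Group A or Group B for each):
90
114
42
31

The common property of the 'Group A' items is: ≡ 1 (mod 3). No 'Group B' item has it.

Group B, Group B, Group B, Group A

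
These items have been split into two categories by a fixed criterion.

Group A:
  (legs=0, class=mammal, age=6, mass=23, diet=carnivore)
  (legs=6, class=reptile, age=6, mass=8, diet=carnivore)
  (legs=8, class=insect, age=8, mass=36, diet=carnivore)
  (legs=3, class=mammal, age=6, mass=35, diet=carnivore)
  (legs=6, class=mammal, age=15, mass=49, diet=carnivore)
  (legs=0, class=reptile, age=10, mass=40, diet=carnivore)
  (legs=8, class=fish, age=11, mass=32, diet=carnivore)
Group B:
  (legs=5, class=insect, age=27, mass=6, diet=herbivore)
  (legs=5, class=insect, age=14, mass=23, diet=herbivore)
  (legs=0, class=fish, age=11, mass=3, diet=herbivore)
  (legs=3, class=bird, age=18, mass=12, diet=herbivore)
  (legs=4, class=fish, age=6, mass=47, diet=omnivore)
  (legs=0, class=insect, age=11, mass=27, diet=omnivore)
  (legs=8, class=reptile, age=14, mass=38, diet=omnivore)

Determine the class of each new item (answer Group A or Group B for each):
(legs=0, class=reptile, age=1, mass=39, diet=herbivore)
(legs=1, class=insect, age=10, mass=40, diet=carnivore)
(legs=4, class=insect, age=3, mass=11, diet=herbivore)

One predicate separates the groups cleanly: diet is carnivore.
(legs=0, class=reptile, age=1, mass=39, diet=herbivore): diet is herbivore, does not satisfy this → Group B.
(legs=1, class=insect, age=10, mass=40, diet=carnivore): diet is carnivore, has this property → Group A.
(legs=4, class=insect, age=3, mass=11, diet=herbivore): diet is herbivore, does not satisfy this → Group B.

Group B, Group A, Group B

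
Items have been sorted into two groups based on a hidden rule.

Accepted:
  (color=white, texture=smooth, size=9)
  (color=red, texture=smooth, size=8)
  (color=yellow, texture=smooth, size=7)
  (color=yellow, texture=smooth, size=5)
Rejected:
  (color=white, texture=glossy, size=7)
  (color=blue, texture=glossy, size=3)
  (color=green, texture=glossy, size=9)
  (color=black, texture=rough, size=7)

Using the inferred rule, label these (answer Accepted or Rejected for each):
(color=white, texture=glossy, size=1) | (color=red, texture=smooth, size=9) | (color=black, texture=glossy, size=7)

The distinguishing property — texture is smooth — holds for all the 'Accepted' cases and none of the 'Rejected' cases.
(color=white, texture=glossy, size=1): texture is glossy — does not fit, so Rejected.
(color=red, texture=smooth, size=9): texture is smooth — has this property, so Accepted.
(color=black, texture=glossy, size=7): texture is glossy — does not fit, so Rejected.

Rejected, Accepted, Rejected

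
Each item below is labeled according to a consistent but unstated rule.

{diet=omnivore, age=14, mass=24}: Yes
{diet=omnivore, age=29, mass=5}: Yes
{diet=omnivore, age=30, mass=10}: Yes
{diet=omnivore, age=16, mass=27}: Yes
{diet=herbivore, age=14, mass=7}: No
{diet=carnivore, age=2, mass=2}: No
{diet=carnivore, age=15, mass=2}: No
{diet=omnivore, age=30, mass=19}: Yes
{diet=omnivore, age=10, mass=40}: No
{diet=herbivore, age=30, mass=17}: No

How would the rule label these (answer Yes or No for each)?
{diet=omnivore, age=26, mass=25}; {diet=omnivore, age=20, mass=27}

Yes, Yes

All 'Yes' examples share one property — diet is omnivore AND age ≥ 14 — and every 'No' example lacks it.
{diet=omnivore, age=26, mass=25}: diet is omnivore, age = 26, meets the rule → Yes.
{diet=omnivore, age=20, mass=27}: diet is omnivore, age = 20, meets the rule → Yes.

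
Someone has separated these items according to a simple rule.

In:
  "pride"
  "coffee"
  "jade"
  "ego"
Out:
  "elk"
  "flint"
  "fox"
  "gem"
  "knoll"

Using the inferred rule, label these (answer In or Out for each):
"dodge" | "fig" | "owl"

Rule: ends with a vowel. This holds for each 'In' example and fails for each 'Out' one.
"dodge": ends with 'e' — has this property, so In.
"fig": ends with 'g' — fails this test, so Out.
"owl": ends with 'l' — fails this test, so Out.

In, Out, Out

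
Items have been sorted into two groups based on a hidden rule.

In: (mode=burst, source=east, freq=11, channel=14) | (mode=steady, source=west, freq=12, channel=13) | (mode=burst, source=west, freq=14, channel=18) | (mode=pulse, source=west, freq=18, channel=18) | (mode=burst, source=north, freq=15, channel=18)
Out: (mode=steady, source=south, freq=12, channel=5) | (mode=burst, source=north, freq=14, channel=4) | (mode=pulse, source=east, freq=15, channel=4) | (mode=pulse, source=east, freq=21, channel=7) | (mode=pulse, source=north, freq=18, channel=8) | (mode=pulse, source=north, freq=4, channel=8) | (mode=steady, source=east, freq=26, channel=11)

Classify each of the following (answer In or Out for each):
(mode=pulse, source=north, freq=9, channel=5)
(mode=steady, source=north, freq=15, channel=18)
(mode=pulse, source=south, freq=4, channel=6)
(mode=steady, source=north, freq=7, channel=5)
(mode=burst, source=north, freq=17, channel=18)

Out, In, Out, Out, In

The simplest hypothesis consistent with all the labels is: channel ≥ 13.
(mode=pulse, source=north, freq=9, channel=5): Out (channel = 5). (mode=steady, source=north, freq=15, channel=18): In (channel = 18). (mode=pulse, source=south, freq=4, channel=6): Out (channel = 6). (mode=steady, source=north, freq=7, channel=5): Out (channel = 5). (mode=burst, source=north, freq=17, channel=18): In (channel = 18).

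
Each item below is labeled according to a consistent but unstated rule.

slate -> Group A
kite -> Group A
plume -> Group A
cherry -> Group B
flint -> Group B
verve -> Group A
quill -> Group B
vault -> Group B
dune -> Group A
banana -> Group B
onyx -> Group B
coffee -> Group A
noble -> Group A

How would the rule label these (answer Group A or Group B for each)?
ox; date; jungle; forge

Group B, Group A, Group A, Group A

The simplest hypothesis consistent with all the labels is: ends with 'e'.
Group B: ox, since ends with 'x'. Group A: date, since ends with 'e'. Group A: jungle, since ends with 'e'. Group A: forge, since ends with 'e'.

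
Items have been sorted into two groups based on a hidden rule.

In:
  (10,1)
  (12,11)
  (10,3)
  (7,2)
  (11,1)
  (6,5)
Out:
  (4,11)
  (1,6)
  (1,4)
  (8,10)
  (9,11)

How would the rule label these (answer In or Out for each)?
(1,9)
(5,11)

Out, Out

The common property of the 'In' items is: first > second. No 'Out' item has it.
(1,9): Out (1 < 9).
(5,11): Out (5 < 11).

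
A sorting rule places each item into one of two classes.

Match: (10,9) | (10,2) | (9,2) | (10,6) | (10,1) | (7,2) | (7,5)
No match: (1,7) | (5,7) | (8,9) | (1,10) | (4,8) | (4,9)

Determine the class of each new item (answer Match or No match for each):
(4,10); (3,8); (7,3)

The simplest hypothesis consistent with all the labels is: first > second.
(4,10): No match (4 < 10). (3,8): No match (3 < 8). (7,3): Match (7 > 3).

No match, No match, Match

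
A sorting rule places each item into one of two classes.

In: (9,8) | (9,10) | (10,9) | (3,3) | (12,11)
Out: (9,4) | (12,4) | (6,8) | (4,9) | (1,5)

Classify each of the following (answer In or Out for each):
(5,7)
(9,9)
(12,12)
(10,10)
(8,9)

Out, In, In, In, In

All 'In' examples share one property — |first − second| ≤ 1 — and every 'Out' example lacks it.
(5,7): Out (|5−7| = 2).
(9,9): In (|9−9| = 0).
(12,12): In (|12−12| = 0).
(10,10): In (|10−10| = 0).
(8,9): In (|8−9| = 1).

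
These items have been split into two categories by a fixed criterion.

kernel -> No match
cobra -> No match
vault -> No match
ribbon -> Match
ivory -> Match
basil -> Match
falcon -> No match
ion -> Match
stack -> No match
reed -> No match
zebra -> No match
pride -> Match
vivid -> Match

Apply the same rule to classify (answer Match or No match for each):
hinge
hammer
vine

Every 'Match' example satisfies: contains 'i'. None of the 'No match' examples do.
hinge — has 'i', hence Match. hammer — no 'i', hence No match. vine — has 'i', hence Match.

Match, No match, Match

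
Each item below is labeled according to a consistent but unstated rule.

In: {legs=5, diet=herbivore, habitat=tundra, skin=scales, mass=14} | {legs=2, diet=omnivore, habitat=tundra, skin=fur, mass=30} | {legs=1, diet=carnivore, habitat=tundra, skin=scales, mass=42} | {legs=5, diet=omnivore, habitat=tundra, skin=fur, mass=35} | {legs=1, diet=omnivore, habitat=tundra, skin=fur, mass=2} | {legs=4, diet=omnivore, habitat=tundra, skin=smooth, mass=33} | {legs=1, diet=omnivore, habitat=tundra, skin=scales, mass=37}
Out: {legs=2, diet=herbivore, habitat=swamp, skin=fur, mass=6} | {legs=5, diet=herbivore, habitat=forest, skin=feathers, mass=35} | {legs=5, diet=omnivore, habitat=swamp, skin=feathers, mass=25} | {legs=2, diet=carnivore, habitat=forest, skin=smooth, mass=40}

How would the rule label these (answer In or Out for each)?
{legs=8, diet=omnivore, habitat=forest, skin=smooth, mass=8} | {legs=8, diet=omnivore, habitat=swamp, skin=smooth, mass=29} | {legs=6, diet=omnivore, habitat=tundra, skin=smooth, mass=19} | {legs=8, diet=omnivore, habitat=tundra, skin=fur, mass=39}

Out, Out, In, In

The simplest hypothesis consistent with all the labels is: habitat is tundra.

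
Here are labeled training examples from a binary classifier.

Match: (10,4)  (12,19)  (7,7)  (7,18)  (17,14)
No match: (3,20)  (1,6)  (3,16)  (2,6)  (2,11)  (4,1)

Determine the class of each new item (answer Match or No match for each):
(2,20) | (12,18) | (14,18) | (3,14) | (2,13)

Every 'Match' example satisfies: first ≥ 6. None of the 'No match' examples do.
(2,20) — first 2, hence No match. (12,18) — first 12, hence Match. (14,18) — first 14, hence Match. (3,14) — first 3, hence No match. (2,13) — first 2, hence No match.

No match, Match, Match, No match, No match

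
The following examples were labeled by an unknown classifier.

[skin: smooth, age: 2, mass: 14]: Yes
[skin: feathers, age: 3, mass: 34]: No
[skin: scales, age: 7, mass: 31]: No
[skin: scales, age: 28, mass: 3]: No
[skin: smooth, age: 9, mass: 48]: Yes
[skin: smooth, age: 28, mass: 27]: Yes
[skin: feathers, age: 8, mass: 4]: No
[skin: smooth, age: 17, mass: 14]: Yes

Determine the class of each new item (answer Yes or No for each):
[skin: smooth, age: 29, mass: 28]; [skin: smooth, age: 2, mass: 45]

Comparing the two groups points to one rule — skin is smooth.

Yes, Yes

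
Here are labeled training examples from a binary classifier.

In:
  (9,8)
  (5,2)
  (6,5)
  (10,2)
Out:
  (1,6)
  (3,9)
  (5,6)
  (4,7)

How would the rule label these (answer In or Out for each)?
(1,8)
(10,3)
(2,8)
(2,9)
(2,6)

Out, In, Out, Out, Out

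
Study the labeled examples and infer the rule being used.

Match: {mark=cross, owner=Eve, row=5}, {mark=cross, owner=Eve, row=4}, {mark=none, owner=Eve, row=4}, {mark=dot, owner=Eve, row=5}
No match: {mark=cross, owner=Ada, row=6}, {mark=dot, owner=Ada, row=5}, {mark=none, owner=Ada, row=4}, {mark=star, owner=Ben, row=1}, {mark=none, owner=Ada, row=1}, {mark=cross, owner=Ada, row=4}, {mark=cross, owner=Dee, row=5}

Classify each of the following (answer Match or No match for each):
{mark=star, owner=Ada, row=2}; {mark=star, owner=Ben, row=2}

No match, No match

Every 'Match' example satisfies: owner is Eve. None of the 'No match' examples do.
{mark=star, owner=Ada, row=2} — owner is Ada, hence No match. {mark=star, owner=Ben, row=2} — owner is Ben, hence No match.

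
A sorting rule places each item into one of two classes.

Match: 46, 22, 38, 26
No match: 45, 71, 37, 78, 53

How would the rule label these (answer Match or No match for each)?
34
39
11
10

The distinguishing property — even AND at most 46 — holds for all the 'Match' cases and none of the 'No match' cases.
34 — 34 is even, 34 ≤ 46, hence Match. 39 — 39 is odd, 39 ≤ 46, hence No match. 11 — 11 is odd, 11 ≤ 46, hence No match. 10 — 10 is even, 10 ≤ 46, hence Match.

Match, No match, No match, Match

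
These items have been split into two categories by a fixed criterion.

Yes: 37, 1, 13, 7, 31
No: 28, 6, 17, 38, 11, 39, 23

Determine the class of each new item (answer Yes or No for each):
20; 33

The classifier is using: ≡ 1 (mod 6).

No, No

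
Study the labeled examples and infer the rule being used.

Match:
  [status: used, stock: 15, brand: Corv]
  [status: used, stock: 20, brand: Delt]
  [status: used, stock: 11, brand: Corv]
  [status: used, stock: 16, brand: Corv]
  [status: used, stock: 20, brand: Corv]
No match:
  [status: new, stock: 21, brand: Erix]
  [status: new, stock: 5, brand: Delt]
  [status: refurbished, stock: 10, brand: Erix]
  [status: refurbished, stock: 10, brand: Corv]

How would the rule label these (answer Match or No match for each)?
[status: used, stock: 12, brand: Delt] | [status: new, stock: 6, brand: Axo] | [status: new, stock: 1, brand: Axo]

A rule that fits every label: status is used — true of each 'Match' example, false of each 'No match' one.
[status: used, stock: 12, brand: Delt]: status is used, satisfies this → Match.
[status: new, stock: 6, brand: Axo]: status is new, does not satisfy this → No match.
[status: new, stock: 1, brand: Axo]: status is new, does not satisfy this → No match.

Match, No match, No match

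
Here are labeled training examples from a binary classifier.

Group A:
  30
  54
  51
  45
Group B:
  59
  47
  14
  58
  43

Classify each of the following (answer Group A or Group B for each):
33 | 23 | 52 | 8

Group A, Group B, Group B, Group B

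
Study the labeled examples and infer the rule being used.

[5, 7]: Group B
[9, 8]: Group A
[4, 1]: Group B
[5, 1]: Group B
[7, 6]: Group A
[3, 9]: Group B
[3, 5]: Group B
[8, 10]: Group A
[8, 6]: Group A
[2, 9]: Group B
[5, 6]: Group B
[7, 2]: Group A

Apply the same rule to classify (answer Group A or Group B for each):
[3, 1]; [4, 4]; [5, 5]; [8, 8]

Group B, Group B, Group B, Group A

One predicate separates the groups cleanly: first ≥ 6.
Group B: [3, 1], since first 3.
Group B: [4, 4], since first 4.
Group B: [5, 5], since first 5.
Group A: [8, 8], since first 8.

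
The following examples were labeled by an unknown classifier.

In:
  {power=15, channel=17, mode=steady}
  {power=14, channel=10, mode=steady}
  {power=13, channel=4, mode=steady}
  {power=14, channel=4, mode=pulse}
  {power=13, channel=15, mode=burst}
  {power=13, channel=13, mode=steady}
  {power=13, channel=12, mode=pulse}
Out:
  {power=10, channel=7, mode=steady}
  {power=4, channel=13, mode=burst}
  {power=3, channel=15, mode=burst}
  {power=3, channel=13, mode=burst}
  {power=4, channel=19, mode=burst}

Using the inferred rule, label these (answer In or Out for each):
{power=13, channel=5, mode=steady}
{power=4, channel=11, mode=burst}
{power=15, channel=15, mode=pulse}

In, Out, In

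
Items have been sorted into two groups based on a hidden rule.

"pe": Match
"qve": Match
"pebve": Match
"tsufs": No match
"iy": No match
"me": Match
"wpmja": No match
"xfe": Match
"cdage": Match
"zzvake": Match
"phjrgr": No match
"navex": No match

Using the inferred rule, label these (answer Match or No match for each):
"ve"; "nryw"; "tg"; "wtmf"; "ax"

Match, No match, No match, No match, No match

All 'Match' examples share one property — ends with 'e' — and every 'No match' example lacks it.
Match: "ve", since ends with 'e'. No match: "nryw", since ends with 'w'. No match: "tg", since ends with 'g'. No match: "wtmf", since ends with 'f'. No match: "ax", since ends with 'x'.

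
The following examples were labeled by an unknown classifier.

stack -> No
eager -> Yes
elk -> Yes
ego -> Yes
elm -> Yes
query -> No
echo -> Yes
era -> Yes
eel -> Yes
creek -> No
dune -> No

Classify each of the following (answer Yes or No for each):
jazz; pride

A rule that fits every label: starts with 'e' — true of each 'Yes' example, false of each 'No' one.

No, No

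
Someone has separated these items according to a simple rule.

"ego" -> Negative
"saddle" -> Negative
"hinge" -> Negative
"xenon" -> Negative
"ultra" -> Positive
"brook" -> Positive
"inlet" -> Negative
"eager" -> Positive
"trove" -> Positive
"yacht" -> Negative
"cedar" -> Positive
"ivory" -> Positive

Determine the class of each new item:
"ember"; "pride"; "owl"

Positive, Positive, Negative

Every 'Positive' example satisfies: contains 'r'. None of the 'Negative' examples do.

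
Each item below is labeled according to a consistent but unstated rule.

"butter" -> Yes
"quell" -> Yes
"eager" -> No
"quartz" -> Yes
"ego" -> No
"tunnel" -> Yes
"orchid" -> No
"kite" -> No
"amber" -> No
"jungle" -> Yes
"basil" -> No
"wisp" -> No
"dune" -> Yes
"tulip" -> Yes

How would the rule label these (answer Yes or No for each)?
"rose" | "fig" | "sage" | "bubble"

The rule appears to be: contains 'u'.
"rose" — no 'u', hence No. "fig" — no 'u', hence No. "sage" — no 'u', hence No. "bubble" — has 'u', hence Yes.

No, No, No, Yes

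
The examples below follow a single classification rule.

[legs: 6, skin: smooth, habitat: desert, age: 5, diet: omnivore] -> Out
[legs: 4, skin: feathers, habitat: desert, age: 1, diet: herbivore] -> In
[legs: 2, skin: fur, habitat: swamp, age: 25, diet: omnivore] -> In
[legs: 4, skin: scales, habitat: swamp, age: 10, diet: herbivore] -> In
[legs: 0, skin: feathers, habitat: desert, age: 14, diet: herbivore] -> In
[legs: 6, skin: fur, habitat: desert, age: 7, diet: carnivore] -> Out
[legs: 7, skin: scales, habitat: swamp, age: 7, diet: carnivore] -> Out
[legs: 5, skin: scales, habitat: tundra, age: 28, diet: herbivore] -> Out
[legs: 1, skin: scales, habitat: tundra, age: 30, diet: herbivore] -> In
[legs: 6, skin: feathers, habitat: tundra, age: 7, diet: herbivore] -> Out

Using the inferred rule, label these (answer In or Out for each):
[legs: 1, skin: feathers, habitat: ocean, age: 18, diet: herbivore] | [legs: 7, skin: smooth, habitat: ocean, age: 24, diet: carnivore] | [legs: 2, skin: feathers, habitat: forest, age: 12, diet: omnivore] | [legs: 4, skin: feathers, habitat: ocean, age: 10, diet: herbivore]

A rule that fits every label: legs ≤ 4 — true of each 'In' example, false of each 'Out' one.
[legs: 1, skin: feathers, habitat: ocean, age: 18, diet: herbivore] — legs = 1, hence In.
[legs: 7, skin: smooth, habitat: ocean, age: 24, diet: carnivore] — legs = 7, hence Out.
[legs: 2, skin: feathers, habitat: forest, age: 12, diet: omnivore] — legs = 2, hence In.
[legs: 4, skin: feathers, habitat: ocean, age: 10, diet: herbivore] — legs = 4, hence In.

In, Out, In, In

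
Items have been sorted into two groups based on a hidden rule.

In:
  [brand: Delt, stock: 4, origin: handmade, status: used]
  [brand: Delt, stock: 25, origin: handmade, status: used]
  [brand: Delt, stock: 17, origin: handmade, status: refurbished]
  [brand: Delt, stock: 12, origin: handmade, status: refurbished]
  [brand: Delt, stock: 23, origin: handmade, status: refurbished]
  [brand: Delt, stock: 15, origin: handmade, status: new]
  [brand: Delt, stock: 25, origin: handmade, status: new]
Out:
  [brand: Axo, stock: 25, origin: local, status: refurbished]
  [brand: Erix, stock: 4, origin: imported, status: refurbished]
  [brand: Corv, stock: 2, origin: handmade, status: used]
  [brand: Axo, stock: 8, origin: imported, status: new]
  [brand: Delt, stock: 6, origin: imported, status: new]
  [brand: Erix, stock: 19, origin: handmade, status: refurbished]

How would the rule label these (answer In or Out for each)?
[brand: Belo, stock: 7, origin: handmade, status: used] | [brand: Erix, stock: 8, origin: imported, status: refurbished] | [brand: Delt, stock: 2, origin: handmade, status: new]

All 'In' examples share one property — origin is handmade AND brand is Delt — and every 'Out' example lacks it.
[brand: Belo, stock: 7, origin: handmade, status: used] → origin is handmade, brand is Belo → Out. [brand: Erix, stock: 8, origin: imported, status: refurbished] → origin is imported, brand is Erix → Out. [brand: Delt, stock: 2, origin: handmade, status: new] → origin is handmade, brand is Delt → In.

Out, Out, In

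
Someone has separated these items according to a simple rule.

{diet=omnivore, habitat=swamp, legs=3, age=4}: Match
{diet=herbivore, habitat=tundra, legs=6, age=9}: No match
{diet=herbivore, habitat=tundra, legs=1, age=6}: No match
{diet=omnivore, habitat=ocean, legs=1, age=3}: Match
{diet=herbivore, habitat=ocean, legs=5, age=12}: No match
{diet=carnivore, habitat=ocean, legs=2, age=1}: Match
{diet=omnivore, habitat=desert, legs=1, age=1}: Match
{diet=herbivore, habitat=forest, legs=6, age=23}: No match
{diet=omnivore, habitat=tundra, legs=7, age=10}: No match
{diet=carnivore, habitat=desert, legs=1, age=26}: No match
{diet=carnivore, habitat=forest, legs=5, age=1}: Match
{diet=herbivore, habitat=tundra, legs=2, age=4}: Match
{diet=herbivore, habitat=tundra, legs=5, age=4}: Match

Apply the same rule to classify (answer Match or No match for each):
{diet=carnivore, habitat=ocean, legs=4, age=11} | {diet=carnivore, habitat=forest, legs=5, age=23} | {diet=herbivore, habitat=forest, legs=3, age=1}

The simplest hypothesis consistent with all the labels is: age ≤ 4.

No match, No match, Match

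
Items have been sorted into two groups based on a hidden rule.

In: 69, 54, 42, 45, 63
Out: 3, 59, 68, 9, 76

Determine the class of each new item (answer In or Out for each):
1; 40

The classifier is using: multiple of 3 AND at least 42.
1 — 1 = 3·0 + 1, 1 < 42, hence Out. 40 — 40 = 3·13 + 1, 40 < 42, hence Out.

Out, Out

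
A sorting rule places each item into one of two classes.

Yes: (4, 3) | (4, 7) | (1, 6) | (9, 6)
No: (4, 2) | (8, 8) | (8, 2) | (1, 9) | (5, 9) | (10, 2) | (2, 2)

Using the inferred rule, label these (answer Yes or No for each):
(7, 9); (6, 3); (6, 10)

No, Yes, No

Comparing the two groups points to one rule — sum is odd.
(7, 9) → 7+9 = 16 → No. (6, 3) → 6+3 = 9 → Yes. (6, 10) → 6+10 = 16 → No.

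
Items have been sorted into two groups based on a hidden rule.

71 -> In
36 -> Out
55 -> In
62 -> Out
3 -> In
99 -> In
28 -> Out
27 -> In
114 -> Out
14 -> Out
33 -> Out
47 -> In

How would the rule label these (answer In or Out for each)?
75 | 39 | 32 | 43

In, In, Out, In

Looking at the examples, the only property every 'In' case has and every 'Out' case lacks is: ≡ 3 (mod 4).
75 → 75 mod 4 = 3 → In.
39 → 39 mod 4 = 3 → In.
32 → 32 mod 4 = 0 → Out.
43 → 43 mod 4 = 3 → In.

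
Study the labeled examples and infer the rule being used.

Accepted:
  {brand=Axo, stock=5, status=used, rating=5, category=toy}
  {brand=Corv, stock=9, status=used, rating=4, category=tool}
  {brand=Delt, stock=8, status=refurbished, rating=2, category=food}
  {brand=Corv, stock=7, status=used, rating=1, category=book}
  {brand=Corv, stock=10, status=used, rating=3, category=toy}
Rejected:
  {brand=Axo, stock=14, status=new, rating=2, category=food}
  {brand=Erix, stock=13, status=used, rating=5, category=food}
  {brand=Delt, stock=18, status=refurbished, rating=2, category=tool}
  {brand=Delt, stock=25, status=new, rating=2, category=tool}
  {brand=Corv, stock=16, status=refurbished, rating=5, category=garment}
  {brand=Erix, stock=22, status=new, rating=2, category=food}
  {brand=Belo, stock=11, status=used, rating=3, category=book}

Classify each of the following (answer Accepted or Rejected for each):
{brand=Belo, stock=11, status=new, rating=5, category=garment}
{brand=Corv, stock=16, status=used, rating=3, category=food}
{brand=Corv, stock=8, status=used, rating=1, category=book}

Rejected, Rejected, Accepted

One predicate separates the groups cleanly: stock ≤ 10.
{brand=Belo, stock=11, status=new, rating=5, category=garment}: stock = 11 — doesn't match, so Rejected.
{brand=Corv, stock=16, status=used, rating=3, category=food}: stock = 16 — doesn't match, so Rejected.
{brand=Corv, stock=8, status=used, rating=1, category=book}: stock = 8 — checks out, so Accepted.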